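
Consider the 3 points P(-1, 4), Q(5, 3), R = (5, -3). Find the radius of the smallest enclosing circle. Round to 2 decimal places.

4.61

Side lengths²: PQ² = 37, PR² = 85, QR² = 36.
Since PR² = 85 ≥ 37 + 36 = 73, the angle opposite PR is not acute, so the smallest enclosing circle has PR as diameter.
Centre = midpoint of PR = (2, 0.5), r² = 85/4 = 21.25.
r = √(21.25) ≈ 4.61.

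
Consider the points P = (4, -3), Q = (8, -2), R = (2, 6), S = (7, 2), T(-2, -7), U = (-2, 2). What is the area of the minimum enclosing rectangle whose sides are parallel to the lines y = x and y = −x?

In coordinates u = x + y, v = x − y the rectangle is axis-aligned; the map (x,y)→(u,v) scales areas by 2.
u-values: 1, 6, 8, 9, -9, 0; range = 9 − (-9) = 18.
v-values: 7, 10, -4, 5, 5, -4; range = 10 − (-4) = 14.
Area = (18 × 14) / 2 = 126.

126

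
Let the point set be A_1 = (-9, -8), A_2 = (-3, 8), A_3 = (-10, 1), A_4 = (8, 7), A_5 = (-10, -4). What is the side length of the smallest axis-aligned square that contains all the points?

18

The bounding box has width 18 and height 16.
An axis-aligned square enclosing the set must have side ≥ max(width, height).
So the minimum side is max(18, 16) = 18.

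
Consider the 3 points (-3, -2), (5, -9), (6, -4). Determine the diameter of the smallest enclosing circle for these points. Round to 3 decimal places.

Call the three points A, B, C in the order given.
Side lengths²: AB² = 113, AC² = 85, BC² = 26.
Since AB² = 113 ≥ 85 + 26 = 111, the angle opposite AB is not acute, so the smallest enclosing circle has AB as diameter.
Centre = midpoint of AB = (1, -5.5), r² = 113/4 = 28.25.
Diameter = 2r = 2√(28.25) ≈ 10.630.

10.630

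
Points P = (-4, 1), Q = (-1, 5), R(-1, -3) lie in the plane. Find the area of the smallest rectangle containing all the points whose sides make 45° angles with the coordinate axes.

In coordinates u = x + y, v = x − y the rectangle is axis-aligned; the map (x,y)→(u,v) scales areas by 2.
u-values: -3, 4, -4; range = 4 − (-4) = 8.
v-values: -5, -6, 2; range = 2 − (-6) = 8.
Area = (8 × 8) / 2 = 32.

32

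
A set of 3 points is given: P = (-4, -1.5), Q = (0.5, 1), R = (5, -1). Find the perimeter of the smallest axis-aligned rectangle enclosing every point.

Width = max x − min x = 5 − (-4) = 9.
Height = max y − min y = 1 − (-1.5) = 2.5.
Perimeter = 2(9 + 2.5) = 23.

23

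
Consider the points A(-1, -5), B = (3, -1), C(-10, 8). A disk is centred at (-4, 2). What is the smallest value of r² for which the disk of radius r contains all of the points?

The required radius is the distance from (-4, 2) to the farthest point.
Squared distances: 58, 58, 72.
Maximum is 72, attained at C.

72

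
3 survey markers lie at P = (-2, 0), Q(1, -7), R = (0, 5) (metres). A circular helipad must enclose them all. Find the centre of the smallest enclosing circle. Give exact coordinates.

Side lengths²: PQ² = 58, PR² = 29, QR² = 145.
Since QR² = 145 ≥ 58 + 29 = 87, the angle opposite QR is not acute, so the smallest enclosing circle has QR as diameter.
Centre = midpoint of QR = (0.5, -1), r² = 145/4 = 36.25.
Centre = (0.5, -1).

(0.5, -1)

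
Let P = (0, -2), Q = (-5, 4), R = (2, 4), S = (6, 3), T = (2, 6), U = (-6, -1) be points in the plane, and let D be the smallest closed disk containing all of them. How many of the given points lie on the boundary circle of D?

The farthest pair is S–U with squared distance 160. The circle on this segment as diameter has centre (0, 1) and r² = 160/4 = 40.
Check P: distance² to centre = 9 ≤ 40, so it lies inside.
All remaining points lie in this disk, and no smaller disk contains both endpoints, so this is the minimum enclosing circle.
The points at distance exactly r from the centre are S, U — 2 points.

2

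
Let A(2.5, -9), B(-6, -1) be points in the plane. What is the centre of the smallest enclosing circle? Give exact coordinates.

(-1.75, -5)

The smallest circle enclosing two points has them as diameter endpoints.
Centre = midpoint = (-1.75, -5); r² = |AB|²/4 = 136.25/4 = 34.0625.
Centre = (-1.75, -5).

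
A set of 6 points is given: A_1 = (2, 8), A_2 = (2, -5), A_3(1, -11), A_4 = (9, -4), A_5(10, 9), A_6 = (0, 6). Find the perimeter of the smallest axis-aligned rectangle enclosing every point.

Width = max x − min x = 10 − 0 = 10.
Height = max y − min y = 9 − (-11) = 20.
Perimeter = 2(10 + 20) = 60.

60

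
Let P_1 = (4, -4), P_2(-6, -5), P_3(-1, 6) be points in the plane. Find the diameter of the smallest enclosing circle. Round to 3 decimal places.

Side lengths²: P_1P_2² = 101, P_1P_3² = 125, P_2P_3² = 146.
Since P_2P_3² = 146 < 125 + 101 = 226, the triangle is acute, so the smallest enclosing circle is the circumcircle.
Circumcentre = (-59/42, -19/42), r² = 36865/882.
Diameter = 2r = 2√(36865/882) ≈ 12.930.

12.930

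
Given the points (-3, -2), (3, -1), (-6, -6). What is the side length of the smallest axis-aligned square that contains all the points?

9

The bounding box has width 9 and height 5.
An axis-aligned square enclosing the set must have side ≥ max(width, height).
So the minimum side is max(9, 5) = 9.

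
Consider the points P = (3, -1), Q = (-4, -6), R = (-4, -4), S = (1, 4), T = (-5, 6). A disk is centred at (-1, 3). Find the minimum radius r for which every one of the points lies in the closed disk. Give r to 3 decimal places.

9.487

The required radius is the distance from (-1, 3) to the farthest point.
Squared distances: 32, 90, 58, 5, 25.
Maximum is 90, attained at Q.
r = √90 ≈ 9.487.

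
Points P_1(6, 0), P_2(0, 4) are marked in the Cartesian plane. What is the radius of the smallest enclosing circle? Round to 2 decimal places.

3.61

The smallest circle enclosing two points has them as diameter endpoints.
Centre = midpoint = (3, 2); r² = |P_1P_2|²/4 = 52/4 = 13.
r = √13 ≈ 3.61.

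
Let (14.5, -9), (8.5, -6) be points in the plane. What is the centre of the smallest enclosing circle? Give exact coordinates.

(11.5, -7.5)

The smallest circle enclosing two points has them as diameter endpoints.
Centre = midpoint = (11.5, -7.5); r² = |(14.5, -9)−(8.5, -6)|²/4 = 45/4 = 11.25.
Centre = (11.5, -7.5).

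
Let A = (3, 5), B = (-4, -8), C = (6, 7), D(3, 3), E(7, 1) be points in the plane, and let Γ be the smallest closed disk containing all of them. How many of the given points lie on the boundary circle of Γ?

By Welzl's lemma the MEC is supported by two points (diametrically opposite) or three points (on a circumcircle).
The farthest pair is B–C with squared distance 325. The circle on this segment as diameter has centre (1, -0.5) and r² = 325/4 = 81.25.
Check A: distance² to centre = 34.25 ≤ 81.25, so it lies inside.
All remaining points lie in this disk, and no smaller disk contains both endpoints, so this is the minimum enclosing circle.
The points at distance exactly r from the centre are B, C — 2 points.

2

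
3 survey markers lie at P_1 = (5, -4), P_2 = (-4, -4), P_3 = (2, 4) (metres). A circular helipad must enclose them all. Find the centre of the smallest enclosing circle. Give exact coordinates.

Side lengths²: P_1P_2² = 81, P_1P_3² = 73, P_2P_3² = 100.
Since P_2P_3² = 100 < 81 + 73 = 154, the triangle is acute, so the smallest enclosing circle is the circumcircle.
Circumcentre = (0.5, -1.125), r² = 28.515625.
Centre = (0.5, -1.125).

(0.5, -1.125)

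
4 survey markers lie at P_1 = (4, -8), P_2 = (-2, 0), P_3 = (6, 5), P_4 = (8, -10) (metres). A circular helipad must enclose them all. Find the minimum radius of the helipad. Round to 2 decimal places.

By Welzl's lemma the MEC is supported by two points (diametrically opposite) or three points (on a circumcircle).
The minimum enclosing circle is determined by three boundary points: P_2, P_3, P_4.
Their circumcentre is (137/26, -71/26) with r² = 20381/338.
The farthest remaining point P_1 is at distance² 9929/338 ≤ 20381/338.
r = √(20381/338) ≈ 7.77.

7.77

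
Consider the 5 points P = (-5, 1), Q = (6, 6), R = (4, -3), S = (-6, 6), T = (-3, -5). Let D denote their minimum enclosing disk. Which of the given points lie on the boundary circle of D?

Q, S, T

A smallest enclosing disk is always determined by at most three of the input points on its boundary.
The minimum enclosing circle is determined by three boundary points: Q, S, T.
Their circumcentre is (0, 19/11) with r² = 6565/121.
The farthest remaining point R is at distance² 4640/121 ≤ 6565/121.
The points at distance exactly r from the centre are Q, S, T — 3 points.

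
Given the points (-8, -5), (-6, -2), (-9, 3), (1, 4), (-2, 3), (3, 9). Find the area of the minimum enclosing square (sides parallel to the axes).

196

The bounding box has width 12 and height 14.
An axis-aligned square enclosing the set must have side ≥ max(width, height).
So the minimum side is max(12, 14) = 14.
Area = 14² = 196.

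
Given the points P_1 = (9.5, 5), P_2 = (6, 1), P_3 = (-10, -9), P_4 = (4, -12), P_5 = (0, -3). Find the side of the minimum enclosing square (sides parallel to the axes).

19.5

The bounding box has width 19.5 and height 17.
An axis-aligned square enclosing the set must have side ≥ max(width, height).
So the minimum side is max(19.5, 17) = 19.5.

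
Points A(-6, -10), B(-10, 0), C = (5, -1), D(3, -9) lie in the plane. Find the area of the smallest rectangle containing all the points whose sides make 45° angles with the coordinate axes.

In coordinates u = x + y, v = x − y the rectangle is axis-aligned; the map (x,y)→(u,v) scales areas by 2.
u-values: -16, -10, 4, -6; range = 4 − (-16) = 20.
v-values: 4, -10, 6, 12; range = 12 − (-10) = 22.
Area = (20 × 22) / 2 = 220.

220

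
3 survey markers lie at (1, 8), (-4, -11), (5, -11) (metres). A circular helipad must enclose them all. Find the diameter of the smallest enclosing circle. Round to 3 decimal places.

20.078

Call the three points A, B, C in the order given.
Side lengths²: AB² = 386, AC² = 377, BC² = 81.
Since AB² = 386 < 377 + 81 = 458, the triangle is acute, so the smallest enclosing circle is the circumcircle.
Circumcentre = (0.5, -77/38), r² = 72761/722.
Diameter = 2r = 2√(72761/722) ≈ 20.078.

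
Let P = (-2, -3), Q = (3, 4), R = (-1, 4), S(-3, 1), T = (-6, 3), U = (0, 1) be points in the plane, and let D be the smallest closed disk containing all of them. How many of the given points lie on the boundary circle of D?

3

By Welzl's lemma the MEC is supported by two points (diametrically opposite) or three points (on a circumcircle).
The minimum enclosing circle is determined by three boundary points: P, Q, T.
Their circumcentre is (-38/29, 52/29) with r² = 19721/841.
The farthest remaining point R is at distance² 4177/841 ≤ 19721/841.
The points at distance exactly r from the centre are P, Q, T — 3 points.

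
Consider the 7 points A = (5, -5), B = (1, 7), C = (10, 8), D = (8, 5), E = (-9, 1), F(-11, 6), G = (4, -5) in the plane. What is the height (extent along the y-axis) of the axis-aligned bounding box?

max y = 8, min y = -5, so height = 13.

13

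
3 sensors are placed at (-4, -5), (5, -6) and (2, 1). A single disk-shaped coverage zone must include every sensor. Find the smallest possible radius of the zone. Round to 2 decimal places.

Call the three points A, B, C in the order given.
Side lengths²: AB² = 82, AC² = 72, BC² = 58.
Since AB² = 82 < 72 + 58 = 130, the triangle is acute, so the smallest enclosing circle is the circumcircle.
Circumcentre = (0.7, -3.7), r² = 23.78.
r = √(23.78) ≈ 4.88.

4.88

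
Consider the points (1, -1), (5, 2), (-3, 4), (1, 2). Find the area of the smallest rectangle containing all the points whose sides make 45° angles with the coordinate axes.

In coordinates u = x + y, v = x − y the rectangle is axis-aligned; the map (x,y)→(u,v) scales areas by 2.
u-values: 0, 7, 1, 3; range = 7 − 0 = 7.
v-values: 2, 3, -7, -1; range = 3 − (-7) = 10.
Area = (7 × 10) / 2 = 35.

35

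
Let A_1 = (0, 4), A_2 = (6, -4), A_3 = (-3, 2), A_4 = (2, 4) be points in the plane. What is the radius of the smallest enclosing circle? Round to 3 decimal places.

5.408

The minimum enclosing circle of a finite set is fixed by two of the points (as a diameter) or three (as a circumcircle).
The farthest pair is A_2–A_3 with squared distance 117. The circle on this segment as diameter has centre (1.5, -1) and r² = 117/4 = 29.25.
Check A_1: distance² to centre = 27.25 ≤ 29.25, so it lies inside.
All remaining points lie in this disk, and no smaller disk contains both endpoints, so this is the minimum enclosing circle.
r = √(29.25) ≈ 5.408.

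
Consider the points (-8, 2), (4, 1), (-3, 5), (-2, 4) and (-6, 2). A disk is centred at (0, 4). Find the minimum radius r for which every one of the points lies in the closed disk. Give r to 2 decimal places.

The required radius is the distance from (0, 4) to the farthest point.
Squared distances: 68, 25, 10, 4, 40.
Maximum is 68, attained at (-8, 2).
r = √68 ≈ 8.25.

8.25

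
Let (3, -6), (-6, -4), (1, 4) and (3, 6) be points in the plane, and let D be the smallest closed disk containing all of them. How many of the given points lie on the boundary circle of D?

3

A smallest enclosing disk is always determined by at most three of the input points on its boundary.
The minimum enclosing circle is determined by three boundary points: (3, -6), (-6, -4), (3, 6).
Their circumcentre is (-7/18, 0) with r² = 15385/324.
The farthest remaining point (1, 4) is at distance² 5809/324 ≤ 15385/324.
The points at distance exactly r from the centre are (3, -6), (-6, -4), (3, 6) — 3 points.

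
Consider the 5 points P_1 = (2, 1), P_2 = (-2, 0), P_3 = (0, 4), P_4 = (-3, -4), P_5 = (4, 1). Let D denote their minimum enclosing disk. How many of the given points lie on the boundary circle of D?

The minimum enclosing circle is determined by three boundary points: P_3, P_4, P_5.
Their circumcentre is (-19/82, -39/82) with r² = 67525/3362.
The farthest remaining point P_1 is at distance² 24065/3362 ≤ 67525/3362.
The points at distance exactly r from the centre are P_3, P_4, P_5 — 3 points.

3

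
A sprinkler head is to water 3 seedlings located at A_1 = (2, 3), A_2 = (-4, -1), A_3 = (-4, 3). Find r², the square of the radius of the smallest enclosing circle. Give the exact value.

13

Side lengths²: A_1A_2² = 52, A_1A_3² = 36, A_2A_3² = 16.
Since A_1A_2² = 52 ≥ 36 + 16 = 52, the angle opposite A_1A_2 is not acute, so the smallest enclosing circle has A_1A_2 as diameter.
Centre = midpoint of A_1A_2 = (-1, 1), r² = 52/4 = 13.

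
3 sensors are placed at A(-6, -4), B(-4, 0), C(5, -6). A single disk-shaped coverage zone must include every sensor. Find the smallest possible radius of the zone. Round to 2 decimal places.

Side lengths²: AB² = 20, AC² = 125, BC² = 117.
Since AC² = 125 < 117 + 20 = 137, the triangle is acute, so the smallest enclosing circle is the circumcircle.
Circumcentre = (-0.375, -4.3125), r² = 31.73828125.
r = √(31.73828125) ≈ 5.63.

5.63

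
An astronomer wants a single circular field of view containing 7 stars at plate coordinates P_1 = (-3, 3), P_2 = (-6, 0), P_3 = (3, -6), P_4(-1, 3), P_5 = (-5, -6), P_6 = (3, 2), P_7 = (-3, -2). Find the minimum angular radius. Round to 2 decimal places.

A smallest enclosing disk is always determined by at most three of the input points on its boundary.
The farthest pair is P_5–P_6 with squared distance 128. The circle on this segment as diameter has centre (-1, -2) and r² = 128/4 = 32.
Check P_1: distance² to centre = 29 ≤ 32, so it lies inside.
All remaining points lie in this disk, and no smaller disk contains both endpoints, so this is the minimum enclosing circle.
r = √32 ≈ 5.66.

5.66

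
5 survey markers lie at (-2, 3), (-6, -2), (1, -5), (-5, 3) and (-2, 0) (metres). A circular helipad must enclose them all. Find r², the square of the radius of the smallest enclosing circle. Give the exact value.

By Welzl's lemma the MEC is supported by two points (diametrically opposite) or three points (on a circumcircle).
The farthest pair is (1, -5)–(-5, 3) with squared distance 100. The circle on this segment as diameter has centre (-2, -1) and r² = 100/4 = 25.
Check (-2, 3): distance² to centre = 16 ≤ 25, so it lies inside.
All remaining points lie in this disk, and no smaller disk contains both endpoints, so this is the minimum enclosing circle.

25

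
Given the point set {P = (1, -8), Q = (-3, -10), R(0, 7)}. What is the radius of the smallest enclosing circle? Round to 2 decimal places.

Side lengths²: PQ² = 20, PR² = 226, QR² = 298.
Since QR² = 298 ≥ 226 + 20 = 246, the angle opposite QR is not acute, so the smallest enclosing circle has QR as diameter.
Centre = midpoint of QR = (-1.5, -1.5), r² = 298/4 = 74.5.
r = √(74.5) ≈ 8.63.

8.63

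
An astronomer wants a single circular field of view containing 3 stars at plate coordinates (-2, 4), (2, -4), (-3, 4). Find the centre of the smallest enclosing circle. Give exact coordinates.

(-0.5, 0)

Call the three points A, B, C in the order given.
Side lengths²: AB² = 80, AC² = 1, BC² = 89.
Since BC² = 89 ≥ 80 + 1 = 81, the angle opposite BC is not acute, so the smallest enclosing circle has BC as diameter.
Centre = midpoint of BC = (-0.5, 0), r² = 89/4 = 22.25.
Centre = (-0.5, 0).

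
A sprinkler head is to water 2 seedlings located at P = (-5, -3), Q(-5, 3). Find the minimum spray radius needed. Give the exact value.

The smallest circle enclosing two points has them as diameter endpoints.
Centre = midpoint = (-5, 0); r² = |PQ|²/4 = 36/4 = 9.
r = √9 = 3.

3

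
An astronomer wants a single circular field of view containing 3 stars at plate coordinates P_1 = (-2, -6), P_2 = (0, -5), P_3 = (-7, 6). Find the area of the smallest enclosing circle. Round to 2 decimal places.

134.15

Side lengths²: P_1P_2² = 5, P_1P_3² = 169, P_2P_3² = 170.
Since P_2P_3² = 170 < 169 + 5 = 174, the triangle is acute, so the smallest enclosing circle is the circumcircle.
Circumcentre = (-225/58, 15/58), r² = 71825/1682.
Area = π·r² = π·71825/1682 ≈ 134.15.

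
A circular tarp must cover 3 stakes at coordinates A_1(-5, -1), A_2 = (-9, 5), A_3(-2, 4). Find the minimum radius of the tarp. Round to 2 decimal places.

3.91

Side lengths²: A_1A_2² = 52, A_1A_3² = 34, A_2A_3² = 50.
Since A_1A_2² = 52 < 50 + 34 = 84, the triangle is acute, so the smallest enclosing circle is the circumcircle.
Circumcentre = (-109/19, 54/19), r² = 5525/361.
r = √(5525/361) ≈ 3.91.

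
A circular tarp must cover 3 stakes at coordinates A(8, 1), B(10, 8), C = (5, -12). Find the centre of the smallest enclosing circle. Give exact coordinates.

Side lengths²: AB² = 53, AC² = 178, BC² = 425.
Since BC² = 425 ≥ 178 + 53 = 231, the angle opposite BC is not acute, so the smallest enclosing circle has BC as diameter.
Centre = midpoint of BC = (7.5, -2), r² = 425/4 = 106.25.
Centre = (7.5, -2).

(7.5, -2)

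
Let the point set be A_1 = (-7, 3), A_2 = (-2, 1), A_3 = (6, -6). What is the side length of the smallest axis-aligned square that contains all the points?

The bounding box has width 13 and height 9.
An axis-aligned square enclosing the set must have side ≥ max(width, height).
So the minimum side is max(13, 9) = 13.

13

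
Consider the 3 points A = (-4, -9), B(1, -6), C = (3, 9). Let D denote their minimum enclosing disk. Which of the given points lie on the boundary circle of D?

A, C

Side lengths²: AB² = 34, AC² = 373, BC² = 229.
Since AC² = 373 ≥ 229 + 34 = 263, the angle opposite AC is not acute, so the smallest enclosing circle has AC as diameter.
Centre = midpoint of AC = (-0.5, 0), r² = 373/4 = 93.25.
The points at distance exactly r from the centre are A, C — 2 points.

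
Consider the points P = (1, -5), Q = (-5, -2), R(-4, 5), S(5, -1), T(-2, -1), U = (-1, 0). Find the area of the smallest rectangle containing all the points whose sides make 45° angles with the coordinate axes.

82.5

In coordinates u = x + y, v = x − y the rectangle is axis-aligned; the map (x,y)→(u,v) scales areas by 2.
u-values: -4, -7, 1, 4, -3, -1; range = 4 − (-7) = 11.
v-values: 6, -3, -9, 6, -1, -1; range = 6 − (-9) = 15.
Area = (11 × 15) / 2 = 82.5.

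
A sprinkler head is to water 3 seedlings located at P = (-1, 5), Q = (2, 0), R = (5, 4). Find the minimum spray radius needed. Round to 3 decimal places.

3.284

Side lengths²: PQ² = 34, PR² = 37, QR² = 25.
Since PR² = 37 < 34 + 25 = 59, the triangle is acute, so the smallest enclosing circle is the circumcircle.
Circumcentre = (97/54, 59/18), r² = 15725/1458.
r = √(15725/1458) ≈ 3.284.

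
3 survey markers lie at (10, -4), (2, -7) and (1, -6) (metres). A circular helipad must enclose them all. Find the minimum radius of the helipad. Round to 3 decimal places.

Call the three points A, B, C in the order given.
Side lengths²: AB² = 73, AC² = 85, BC² = 2.
Since AC² = 85 ≥ 73 + 2 = 75, the angle opposite AC is not acute, so the smallest enclosing circle has AC as diameter.
Centre = midpoint of AC = (5.5, -5), r² = 85/4 = 21.25.
r = √(21.25) ≈ 4.610.

4.610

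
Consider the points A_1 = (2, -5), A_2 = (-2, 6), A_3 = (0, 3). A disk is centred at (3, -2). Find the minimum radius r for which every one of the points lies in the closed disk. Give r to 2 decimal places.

The required radius is the distance from (3, -2) to the farthest point.
Squared distances: 10, 89, 34.
Maximum is 89, attained at A_2.
r = √89 ≈ 9.43.

9.43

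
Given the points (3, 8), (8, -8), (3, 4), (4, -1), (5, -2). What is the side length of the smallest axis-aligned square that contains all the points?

The bounding box has width 5 and height 16.
An axis-aligned square enclosing the set must have side ≥ max(width, height).
So the minimum side is max(5, 16) = 16.

16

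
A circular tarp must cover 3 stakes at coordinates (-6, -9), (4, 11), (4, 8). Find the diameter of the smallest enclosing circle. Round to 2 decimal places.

22.36

Call the three points A, B, C in the order given.
Side lengths²: AB² = 500, AC² = 389, BC² = 9.
Since AB² = 500 ≥ 389 + 9 = 398, the angle opposite AB is not acute, so the smallest enclosing circle has AB as diameter.
Centre = midpoint of AB = (-1, 1), r² = 500/4 = 125.
Diameter = 2r = 2√125 ≈ 22.36.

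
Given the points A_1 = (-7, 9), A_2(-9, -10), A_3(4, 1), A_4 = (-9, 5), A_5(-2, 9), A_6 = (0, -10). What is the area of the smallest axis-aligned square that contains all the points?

361

The bounding box has width 13 and height 19.
An axis-aligned square enclosing the set must have side ≥ max(width, height).
So the minimum side is max(13, 19) = 19.
Area = 19² = 361.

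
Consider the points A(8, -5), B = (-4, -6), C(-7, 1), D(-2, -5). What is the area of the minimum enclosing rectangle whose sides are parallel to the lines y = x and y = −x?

In coordinates u = x + y, v = x − y the rectangle is axis-aligned; the map (x,y)→(u,v) scales areas by 2.
u-values: 3, -10, -6, -7; range = 3 − (-10) = 13.
v-values: 13, 2, -8, 3; range = 13 − (-8) = 21.
Area = (13 × 21) / 2 = 136.5.

136.5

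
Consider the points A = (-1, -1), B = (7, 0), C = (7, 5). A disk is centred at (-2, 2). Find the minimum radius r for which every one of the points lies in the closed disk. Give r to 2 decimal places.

9.49

The required radius is the distance from (-2, 2) to the farthest point.
Squared distances: 10, 85, 90.
Maximum is 90, attained at C.
r = √90 ≈ 9.49.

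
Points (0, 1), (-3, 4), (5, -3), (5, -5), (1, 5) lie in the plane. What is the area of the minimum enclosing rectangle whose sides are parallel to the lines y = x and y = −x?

In coordinates u = x + y, v = x − y the rectangle is axis-aligned; the map (x,y)→(u,v) scales areas by 2.
u-values: 1, 1, 2, 0, 6; range = 6 − 0 = 6.
v-values: -1, -7, 8, 10, -4; range = 10 − (-7) = 17.
Area = (6 × 17) / 2 = 51.

51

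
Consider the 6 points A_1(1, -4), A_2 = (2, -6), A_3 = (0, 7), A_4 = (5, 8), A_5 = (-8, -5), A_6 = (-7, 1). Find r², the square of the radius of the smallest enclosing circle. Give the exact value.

The minimum enclosing circle of a finite set is fixed by two of the points (as a diameter) or three (as a circumcircle).
The farthest pair is A_4–A_5 with squared distance 338. The circle on this segment as diameter has centre (-1.5, 1.5) and r² = 338/4 = 84.5.
Check A_1: distance² to centre = 36.5 ≤ 84.5, so it lies inside.
All remaining points lie in this disk, and no smaller disk contains both endpoints, so this is the minimum enclosing circle.

84.5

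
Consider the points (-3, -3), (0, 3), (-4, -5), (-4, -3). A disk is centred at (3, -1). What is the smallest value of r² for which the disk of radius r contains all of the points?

65

The required radius is the distance from (3, -1) to the farthest point.
Squared distances: 40, 25, 65, 53.
Maximum is 65, attained at (-4, -5).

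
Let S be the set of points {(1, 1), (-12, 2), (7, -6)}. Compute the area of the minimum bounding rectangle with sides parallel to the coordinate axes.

152

x ranges over [-12, 7], width 19.
y ranges over [-6, 2], height 8.
Area = 19 × 8 = 152.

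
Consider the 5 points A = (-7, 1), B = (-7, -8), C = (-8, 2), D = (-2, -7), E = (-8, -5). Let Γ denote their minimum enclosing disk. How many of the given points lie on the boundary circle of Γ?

A smallest enclosing disk is always determined by at most three of the input points on its boundary.
The minimum enclosing circle is determined by three boundary points: B, C, D.
Their circumcentre is (-185/34, -95/34) with r² = 17069/578.
The farthest remaining point A is at distance² 9725/578 ≤ 17069/578.
The points at distance exactly r from the centre are B, C, D — 3 points.

3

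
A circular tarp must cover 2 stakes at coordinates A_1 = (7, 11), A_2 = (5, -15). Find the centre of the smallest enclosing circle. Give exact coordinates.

(6, -2)

The smallest circle enclosing two points has them as diameter endpoints.
Centre = midpoint = (6, -2); r² = |A_1A_2|²/4 = 680/4 = 170.
Centre = (6, -2).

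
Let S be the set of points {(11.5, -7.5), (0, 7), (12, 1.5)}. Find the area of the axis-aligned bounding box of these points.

174

x ranges over [0, 12], width 12.
y ranges over [-7.5, 7], height 14.5.
Area = 12 × 14.5 = 174.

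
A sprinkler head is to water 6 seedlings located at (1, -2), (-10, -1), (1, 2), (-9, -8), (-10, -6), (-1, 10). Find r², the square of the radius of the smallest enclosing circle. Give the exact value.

97

A smallest enclosing disk is always determined by at most three of the input points on its boundary.
The farthest pair is (-9, -8)–(-1, 10) with squared distance 388. The circle on this segment as diameter has centre (-5, 1) and r² = 388/4 = 97.
Check (1, -2): distance² to centre = 45 ≤ 97, so it lies inside.
All remaining points lie in this disk, and no smaller disk contains both endpoints, so this is the minimum enclosing circle.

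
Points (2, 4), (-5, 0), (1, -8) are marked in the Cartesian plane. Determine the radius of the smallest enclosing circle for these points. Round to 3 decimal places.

6.068

Call the three points A, B, C in the order given.
Side lengths²: AB² = 65, AC² = 145, BC² = 100.
Since AC² = 145 < 100 + 65 = 165, the triangle is acute, so the smallest enclosing circle is the circumcircle.
Circumcentre = (0.75, -1.9375), r² = 36.81640625.
r = √(36.81640625) ≈ 6.068.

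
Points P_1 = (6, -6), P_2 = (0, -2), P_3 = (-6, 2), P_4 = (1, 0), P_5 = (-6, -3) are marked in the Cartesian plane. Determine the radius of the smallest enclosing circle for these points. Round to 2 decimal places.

The minimum enclosing circle of a finite set is fixed by two of the points (as a diameter) or three (as a circumcircle).
The farthest pair is P_1–P_3 with squared distance 208. The circle on this segment as diameter has centre (0, -2) and r² = 208/4 = 52.
Check P_2: distance² to centre = 0 ≤ 52, so it lies inside.
All remaining points lie in this disk, and no smaller disk contains both endpoints, so this is the minimum enclosing circle.
r = √52 ≈ 7.21.

7.21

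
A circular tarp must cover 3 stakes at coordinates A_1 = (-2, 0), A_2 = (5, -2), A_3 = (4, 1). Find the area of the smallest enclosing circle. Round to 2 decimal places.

Side lengths²: A_1A_2² = 53, A_1A_3² = 37, A_2A_3² = 10.
Since A_1A_2² = 53 ≥ 37 + 10 = 47, the angle opposite A_1A_2 is not acute, so the smallest enclosing circle has A_1A_2 as diameter.
Centre = midpoint of A_1A_2 = (1.5, -1), r² = 53/4 = 13.25.
Area = π·r² = π·13.25 ≈ 41.63.

41.63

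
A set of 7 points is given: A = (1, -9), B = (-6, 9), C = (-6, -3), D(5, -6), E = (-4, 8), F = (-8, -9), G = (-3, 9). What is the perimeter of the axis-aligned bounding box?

62

Width = max x − min x = 5 − (-8) = 13.
Height = max y − min y = 9 − (-9) = 18.
Perimeter = 2(13 + 18) = 62.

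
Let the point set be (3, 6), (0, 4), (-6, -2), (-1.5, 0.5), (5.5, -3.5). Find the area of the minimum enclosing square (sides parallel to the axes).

The bounding box has width 11.5 and height 9.5.
An axis-aligned square enclosing the set must have side ≥ max(width, height).
So the minimum side is max(11.5, 9.5) = 11.5.
Area = 11.5² = 132.25.

132.25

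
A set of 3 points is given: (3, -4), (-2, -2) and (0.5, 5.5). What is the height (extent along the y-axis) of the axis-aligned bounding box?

9.5

max y = 5.5, min y = -4, so height = 9.5.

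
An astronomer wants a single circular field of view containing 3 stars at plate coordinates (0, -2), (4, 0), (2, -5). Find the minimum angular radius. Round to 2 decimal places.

Call the three points A, B, C in the order given.
Side lengths²: AB² = 20, AC² = 13, BC² = 29.
Since BC² = 29 < 20 + 13 = 33, the triangle is acute, so the smallest enclosing circle is the circumcircle.
Circumcentre = (2.6875, -2.375), r² = 7.36328125.
r = √(7.36328125) ≈ 2.71.

2.71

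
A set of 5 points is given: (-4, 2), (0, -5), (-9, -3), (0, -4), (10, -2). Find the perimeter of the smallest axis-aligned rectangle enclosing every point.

52

Width = max x − min x = 10 − (-9) = 19.
Height = max y − min y = 2 − (-5) = 7.
Perimeter = 2(19 + 7) = 52.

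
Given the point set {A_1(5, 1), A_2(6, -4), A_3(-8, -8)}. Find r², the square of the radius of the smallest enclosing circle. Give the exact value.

62.5

Side lengths²: A_1A_2² = 26, A_1A_3² = 250, A_2A_3² = 212.
Since A_1A_3² = 250 ≥ 212 + 26 = 238, the angle opposite A_1A_3 is not acute, so the smallest enclosing circle has A_1A_3 as diameter.
Centre = midpoint of A_1A_3 = (-1.5, -3.5), r² = 250/4 = 62.5.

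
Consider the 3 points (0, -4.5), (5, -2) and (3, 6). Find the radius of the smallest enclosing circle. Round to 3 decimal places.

Call the three points A, B, C in the order given.
Side lengths²: AB² = 31.25, AC² = 119.25, BC² = 68.
Since AC² = 119.25 ≥ 68 + 31.25 = 99.25, the angle opposite AC is not acute, so the smallest enclosing circle has AC as diameter.
Centre = midpoint of AC = (1.5, 0.75), r² = 119.25/4 = 29.8125.
r = √(29.8125) ≈ 5.460.

5.460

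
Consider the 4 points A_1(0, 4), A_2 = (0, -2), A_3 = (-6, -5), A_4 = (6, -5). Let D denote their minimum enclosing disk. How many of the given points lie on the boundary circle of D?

A smallest enclosing disk is always determined by at most three of the input points on its boundary.
The minimum enclosing circle is determined by three boundary points: A_1, A_3, A_4.
Their circumcentre is (0, -2.5) with r² = 42.25.
The farthest remaining point A_2 is at distance² 0.25 ≤ 42.25.
The points at distance exactly r from the centre are A_1, A_3, A_4 — 3 points.

3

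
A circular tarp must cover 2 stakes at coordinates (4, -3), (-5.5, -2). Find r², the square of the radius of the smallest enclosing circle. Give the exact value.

22.8125

The smallest circle enclosing two points has them as diameter endpoints.
Centre = midpoint = (-0.75, -2.5); r² = |(4, -3)−(-5.5, -2)|²/4 = 91.25/4 = 22.8125.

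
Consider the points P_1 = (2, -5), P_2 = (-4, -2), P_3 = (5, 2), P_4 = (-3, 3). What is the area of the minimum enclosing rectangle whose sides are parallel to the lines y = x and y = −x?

84.5

In coordinates u = x + y, v = x − y the rectangle is axis-aligned; the map (x,y)→(u,v) scales areas by 2.
u-values: -3, -6, 7, 0; range = 7 − (-6) = 13.
v-values: 7, -2, 3, -6; range = 7 − (-6) = 13.
Area = (13 × 13) / 2 = 84.5.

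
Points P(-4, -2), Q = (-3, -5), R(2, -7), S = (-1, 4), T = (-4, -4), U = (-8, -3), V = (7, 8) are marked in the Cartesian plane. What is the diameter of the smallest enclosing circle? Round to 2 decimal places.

The minimum enclosing circle of a finite set is fixed by two of the points (as a diameter) or three (as a circumcircle).
The minimum enclosing circle is determined by three boundary points: R, U, V.
Their circumcentre is (-3/17, 35/17) with r² = 25085/289.
The farthest remaining point Q is at distance² 16704/289 ≤ 25085/289.
Diameter = 2r = 2√(25085/289) ≈ 18.63.

18.63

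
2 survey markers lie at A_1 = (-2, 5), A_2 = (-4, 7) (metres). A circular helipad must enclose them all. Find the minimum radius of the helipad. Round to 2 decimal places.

The smallest circle enclosing two points has them as diameter endpoints.
Centre = midpoint = (-3, 6); r² = |A_1A_2|²/4 = 8/4 = 2.
r = √2 ≈ 1.41.

1.41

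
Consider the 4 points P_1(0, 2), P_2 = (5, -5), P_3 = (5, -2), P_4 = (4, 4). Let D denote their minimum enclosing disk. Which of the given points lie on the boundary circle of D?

P_1, P_2, P_4

The minimum enclosing circle is determined by three boundary points: P_1, P_2, P_4.
Their circumcentre is (72/19, -11/19) with r² = 7585/361.
The farthest remaining point P_3 is at distance² 1258/361 ≤ 7585/361.
The points at distance exactly r from the centre are P_1, P_2, P_4 — 3 points.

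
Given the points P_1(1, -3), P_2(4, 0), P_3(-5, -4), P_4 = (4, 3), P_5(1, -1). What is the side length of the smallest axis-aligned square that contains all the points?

9

The bounding box has width 9 and height 7.
An axis-aligned square enclosing the set must have side ≥ max(width, height).
So the minimum side is max(9, 7) = 9.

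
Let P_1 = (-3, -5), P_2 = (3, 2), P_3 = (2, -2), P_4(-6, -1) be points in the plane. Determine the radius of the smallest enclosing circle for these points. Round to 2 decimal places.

The minimum enclosing circle of a finite set is fixed by two of the points (as a diameter) or three (as a circumcircle).
The minimum enclosing circle is determined by three boundary points: P_1, P_2, P_4.
Their circumcentre is (-7/6, -0.5) with r² = 425/18.
The farthest remaining point P_3 is at distance² 221/18 ≤ 425/18.
r = √(425/18) ≈ 4.86.

4.86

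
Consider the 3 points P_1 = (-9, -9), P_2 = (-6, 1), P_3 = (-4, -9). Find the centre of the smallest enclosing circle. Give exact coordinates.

Side lengths²: P_1P_2² = 109, P_1P_3² = 25, P_2P_3² = 104.
Since P_1P_2² = 109 < 104 + 25 = 129, the triangle is acute, so the smallest enclosing circle is the circumcircle.
Circumcentre = (-6.5, -4.3), r² = 28.34.
Centre = (-6.5, -4.3).

(-6.5, -4.3)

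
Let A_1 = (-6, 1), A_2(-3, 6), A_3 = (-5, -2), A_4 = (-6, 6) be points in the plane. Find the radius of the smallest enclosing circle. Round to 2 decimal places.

4.16

The minimum enclosing circle is determined by three boundary points: A_2, A_3, A_4.
Their circumcentre is (-4.5, 2.125) with r² = 17.265625.
The farthest remaining point A_1 is at distance² 3.515625 ≤ 17.265625.
r = √(17.265625) ≈ 4.16.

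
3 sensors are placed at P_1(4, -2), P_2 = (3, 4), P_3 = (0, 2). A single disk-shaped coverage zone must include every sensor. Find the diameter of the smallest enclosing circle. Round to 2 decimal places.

Side lengths²: P_1P_2² = 37, P_1P_3² = 32, P_2P_3² = 13.
Since P_1P_2² = 37 < 32 + 13 = 45, the triangle is acute, so the smallest enclosing circle is the circumcircle.
Circumcentre = (2.9, 0.9), r² = 9.62.
Diameter = 2r = 2√(9.62) ≈ 6.20.

6.20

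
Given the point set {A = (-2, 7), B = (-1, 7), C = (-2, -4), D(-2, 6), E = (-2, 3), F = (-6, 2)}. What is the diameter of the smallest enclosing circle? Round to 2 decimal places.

By Welzl's lemma the MEC is supported by two points (diametrically opposite) or three points (on a circumcircle).
The farthest pair is B–C with squared distance 122. The circle on this segment as diameter has centre (-1.5, 1.5) and r² = 122/4 = 30.5.
Check A: distance² to centre = 30.5 ≤ 30.5, so it lies inside.
All remaining points lie in this disk, and no smaller disk contains both endpoints, so this is the minimum enclosing circle.
Diameter = 2r = 2√(30.5) ≈ 11.05.

11.05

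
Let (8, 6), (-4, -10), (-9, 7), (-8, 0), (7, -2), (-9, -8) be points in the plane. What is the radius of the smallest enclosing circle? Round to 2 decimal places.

The minimum enclosing circle of a finite set is fixed by two of the points (as a diameter) or three (as a circumcircle).
The minimum enclosing circle is determined by three boundary points: (8, 6), (-9, 7), (-9, -8).
Their circumcentre is (-31/34, -0.5) with r² = 70325/578.
The farthest remaining point (-4, -10) is at distance² 57677/578 ≤ 70325/578.
r = √(70325/578) ≈ 11.03.

11.03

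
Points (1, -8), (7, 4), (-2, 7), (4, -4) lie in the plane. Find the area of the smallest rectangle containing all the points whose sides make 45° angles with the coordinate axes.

162

In coordinates u = x + y, v = x − y the rectangle is axis-aligned; the map (x,y)→(u,v) scales areas by 2.
u-values: -7, 11, 5, 0; range = 11 − (-7) = 18.
v-values: 9, 3, -9, 8; range = 9 − (-9) = 18.
Area = (18 × 18) / 2 = 162.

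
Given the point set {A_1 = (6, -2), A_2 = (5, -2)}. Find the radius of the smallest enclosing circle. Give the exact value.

0.5

The smallest circle enclosing two points has them as diameter endpoints.
Centre = midpoint = (5.5, -2); r² = |A_1A_2|²/4 = 1/4 = 0.25.
r = √(0.25) = 0.5.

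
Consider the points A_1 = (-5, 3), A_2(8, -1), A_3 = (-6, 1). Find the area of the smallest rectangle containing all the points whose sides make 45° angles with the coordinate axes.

102

In coordinates u = x + y, v = x − y the rectangle is axis-aligned; the map (x,y)→(u,v) scales areas by 2.
u-values: -2, 7, -5; range = 7 − (-5) = 12.
v-values: -8, 9, -7; range = 9 − (-8) = 17.
Area = (12 × 17) / 2 = 102.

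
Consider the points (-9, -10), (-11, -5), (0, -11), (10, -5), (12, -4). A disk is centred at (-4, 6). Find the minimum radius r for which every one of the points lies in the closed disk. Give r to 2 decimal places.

18.87

The required radius is the distance from (-4, 6) to the farthest point.
Squared distances: 281, 170, 305, 317, 356.
Maximum is 356, attained at (12, -4).
r = √356 ≈ 18.87.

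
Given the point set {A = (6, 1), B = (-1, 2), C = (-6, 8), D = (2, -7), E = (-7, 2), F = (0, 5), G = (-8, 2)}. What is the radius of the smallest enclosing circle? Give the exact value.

The minimum enclosing circle of a finite set is fixed by two of the points (as a diameter) or three (as a circumcircle).
The farthest pair is C–D with squared distance 289. The circle on this segment as diameter has centre (-2, 0.5) and r² = 289/4 = 72.25.
Check A: distance² to centre = 64.25 ≤ 72.25, so it lies inside.
All remaining points lie in this disk, and no smaller disk contains both endpoints, so this is the minimum enclosing circle.
r = √(72.25) = 8.5.

8.5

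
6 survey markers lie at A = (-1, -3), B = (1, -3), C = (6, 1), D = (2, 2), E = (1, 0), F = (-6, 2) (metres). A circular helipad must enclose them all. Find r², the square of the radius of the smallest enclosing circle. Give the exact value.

36.25

A smallest enclosing disk is always determined by at most three of the input points on its boundary.
The farthest pair is C–F with squared distance 145. The circle on this segment as diameter has centre (0, 1.5) and r² = 145/4 = 36.25.
Check A: distance² to centre = 21.25 ≤ 36.25, so it lies inside.
All remaining points lie in this disk, and no smaller disk contains both endpoints, so this is the minimum enclosing circle.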